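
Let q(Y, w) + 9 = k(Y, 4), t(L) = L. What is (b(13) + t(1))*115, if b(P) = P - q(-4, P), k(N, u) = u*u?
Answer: 805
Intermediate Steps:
k(N, u) = u**2
q(Y, w) = 7 (q(Y, w) = -9 + 4**2 = -9 + 16 = 7)
b(P) = -7 + P (b(P) = P - 1*7 = P - 7 = -7 + P)
(b(13) + t(1))*115 = ((-7 + 13) + 1)*115 = (6 + 1)*115 = 7*115 = 805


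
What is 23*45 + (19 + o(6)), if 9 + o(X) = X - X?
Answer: 1045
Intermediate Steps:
o(X) = -9 (o(X) = -9 + (X - X) = -9 + 0 = -9)
23*45 + (19 + o(6)) = 23*45 + (19 - 9) = 1035 + 10 = 1045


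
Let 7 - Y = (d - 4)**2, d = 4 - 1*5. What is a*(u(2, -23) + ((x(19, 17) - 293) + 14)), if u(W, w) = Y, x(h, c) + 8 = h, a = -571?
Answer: 163306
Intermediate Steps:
x(h, c) = -8 + h
d = -1 (d = 4 - 5 = -1)
Y = -18 (Y = 7 - (-1 - 4)**2 = 7 - 1*(-5)**2 = 7 - 1*25 = 7 - 25 = -18)
u(W, w) = -18
a*(u(2, -23) + ((x(19, 17) - 293) + 14)) = -571*(-18 + (((-8 + 19) - 293) + 14)) = -571*(-18 + ((11 - 293) + 14)) = -571*(-18 + (-282 + 14)) = -571*(-18 - 268) = -571*(-286) = 163306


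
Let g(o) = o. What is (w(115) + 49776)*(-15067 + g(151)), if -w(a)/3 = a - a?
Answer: -742458816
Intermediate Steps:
w(a) = 0 (w(a) = -3*(a - a) = -3*0 = 0)
(w(115) + 49776)*(-15067 + g(151)) = (0 + 49776)*(-15067 + 151) = 49776*(-14916) = -742458816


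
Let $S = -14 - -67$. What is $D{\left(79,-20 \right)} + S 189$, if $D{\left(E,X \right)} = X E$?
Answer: $8437$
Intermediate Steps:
$D{\left(E,X \right)} = E X$
$S = 53$ ($S = -14 + 67 = 53$)
$D{\left(79,-20 \right)} + S 189 = 79 \left(-20\right) + 53 \cdot 189 = -1580 + 10017 = 8437$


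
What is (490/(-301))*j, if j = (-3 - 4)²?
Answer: -3430/43 ≈ -79.767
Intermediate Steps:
j = 49 (j = (-7)² = 49)
(490/(-301))*j = (490/(-301))*49 = (490*(-1/301))*49 = -70/43*49 = -3430/43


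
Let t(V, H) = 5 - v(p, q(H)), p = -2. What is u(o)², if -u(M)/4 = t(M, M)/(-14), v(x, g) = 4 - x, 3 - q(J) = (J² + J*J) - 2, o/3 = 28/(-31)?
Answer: 4/49 ≈ 0.081633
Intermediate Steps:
o = -84/31 (o = 3*(28/(-31)) = 3*(28*(-1/31)) = 3*(-28/31) = -84/31 ≈ -2.7097)
q(J) = 5 - 2*J² (q(J) = 3 - ((J² + J*J) - 2) = 3 - ((J² + J²) - 2) = 3 - (2*J² - 2) = 3 - (-2 + 2*J²) = 3 + (2 - 2*J²) = 5 - 2*J²)
t(V, H) = -1 (t(V, H) = 5 - (4 - 1*(-2)) = 5 - (4 + 2) = 5 - 1*6 = 5 - 6 = -1)
u(M) = -2/7 (u(M) = -(-4)/(-14) = -(-4)*(-1)/14 = -4*1/14 = -2/7)
u(o)² = (-2/7)² = 4/49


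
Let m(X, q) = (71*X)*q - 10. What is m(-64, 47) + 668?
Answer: -212910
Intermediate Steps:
m(X, q) = -10 + 71*X*q (m(X, q) = 71*X*q - 10 = -10 + 71*X*q)
m(-64, 47) + 668 = (-10 + 71*(-64)*47) + 668 = (-10 - 213568) + 668 = -213578 + 668 = -212910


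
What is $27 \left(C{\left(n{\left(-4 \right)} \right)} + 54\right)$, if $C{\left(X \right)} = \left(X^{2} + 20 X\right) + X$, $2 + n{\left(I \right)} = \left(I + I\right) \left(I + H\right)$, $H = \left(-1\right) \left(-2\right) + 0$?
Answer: $14688$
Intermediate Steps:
$H = 2$ ($H = 2 + 0 = 2$)
$n{\left(I \right)} = -2 + 2 I \left(2 + I\right)$ ($n{\left(I \right)} = -2 + \left(I + I\right) \left(I + 2\right) = -2 + 2 I \left(2 + I\right)$)
$C{\left(X \right)} = X^{2} + 21 X$
$27 \left(C{\left(n{\left(-4 \right)} \right)} + 54\right) = 27 \left(\left(-2 + 2 \left(-4\right)^{2} + 4 \left(-4\right)\right) \left(21 + \left(-2 + 2 \left(-4\right)^{2} + 4 \left(-4\right)\right)\right) + 54\right) = 27 \left(\left(-2 + 2 \cdot 16 - 16\right) \left(21 - -14\right) + 54\right) = 27 \left(\left(-2 + 32 - 16\right) \left(21 - -14\right) + 54\right) = 27 \left(14 \left(21 + 14\right) + 54\right) = 27 \left(14 \cdot 35 + 54\right) = 27 \left(490 + 54\right) = 27 \cdot 544 = 14688$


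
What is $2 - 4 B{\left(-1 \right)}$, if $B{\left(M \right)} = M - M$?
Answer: $2$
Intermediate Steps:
$B{\left(M \right)} = 0$
$2 - 4 B{\left(-1 \right)} = 2 - 0 = 2 + 0 = 2$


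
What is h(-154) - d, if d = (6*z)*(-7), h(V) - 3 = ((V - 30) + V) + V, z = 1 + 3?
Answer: -321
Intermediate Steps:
z = 4
h(V) = -27 + 3*V (h(V) = 3 + (((V - 30) + V) + V) = 3 + (((-30 + V) + V) + V) = 3 + ((-30 + 2*V) + V) = 3 + (-30 + 3*V) = -27 + 3*V)
d = -168 (d = (6*4)*(-7) = 24*(-7) = -168)
h(-154) - d = (-27 + 3*(-154)) - 1*(-168) = (-27 - 462) + 168 = -489 + 168 = -321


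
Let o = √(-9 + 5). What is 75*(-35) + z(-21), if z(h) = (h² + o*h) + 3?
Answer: -2181 - 42*I ≈ -2181.0 - 42.0*I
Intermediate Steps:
o = 2*I (o = √(-4) = 2*I ≈ 2.0*I)
z(h) = 3 + h² + 2*I*h (z(h) = (h² + (2*I)*h) + 3 = (h² + 2*I*h) + 3 = 3 + h² + 2*I*h)
75*(-35) + z(-21) = 75*(-35) + (3 + (-21)² + 2*I*(-21)) = -2625 + (3 + 441 - 42*I) = -2625 + (444 - 42*I) = -2181 - 42*I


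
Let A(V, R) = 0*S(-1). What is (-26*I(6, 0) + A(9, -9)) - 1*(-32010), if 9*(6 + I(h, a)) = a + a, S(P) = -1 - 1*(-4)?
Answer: 32166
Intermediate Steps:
S(P) = 3 (S(P) = -1 + 4 = 3)
A(V, R) = 0 (A(V, R) = 0*3 = 0)
I(h, a) = -6 + 2*a/9 (I(h, a) = -6 + (a + a)/9 = -6 + (2*a)/9 = -6 + 2*a/9)
(-26*I(6, 0) + A(9, -9)) - 1*(-32010) = (-26*(-6 + (2/9)*0) + 0) - 1*(-32010) = (-26*(-6 + 0) + 0) + 32010 = (-26*(-6) + 0) + 32010 = (156 + 0) + 32010 = 156 + 32010 = 32166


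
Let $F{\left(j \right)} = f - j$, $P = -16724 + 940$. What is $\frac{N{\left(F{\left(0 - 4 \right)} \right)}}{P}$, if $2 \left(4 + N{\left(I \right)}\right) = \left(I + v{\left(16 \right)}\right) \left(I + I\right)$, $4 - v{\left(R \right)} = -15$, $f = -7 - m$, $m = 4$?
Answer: $\frac{11}{1973} \approx 0.0055753$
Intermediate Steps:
$P = -15784$
$f = -11$ ($f = -7 - 4 = -11$)
$v{\left(R \right)} = 19$ ($v{\left(R \right)} = 4 - -15 = 4 + 15 = 19$)
$F{\left(j \right)} = -11 - j$
$N{\left(I \right)} = -4 + I \left(19 + I\right)$ ($N{\left(I \right)} = -4 + \frac{\left(I + 19\right) \left(I + I\right)}{2} = -4 + \frac{\left(19 + I\right) 2 I}{2} = -4 + \frac{2 I \left(19 + I\right)}{2} = -4 + I \left(19 + I\right)$)
$\frac{N{\left(F{\left(0 - 4 \right)} \right)}}{P} = \frac{-4 + \left(-11 - \left(0 - 4\right)\right)^{2} + 19 \left(-11 - \left(0 - 4\right)\right)}{-15784} = \left(-4 + \left(-11 - -4\right)^{2} + 19 \left(-11 - -4\right)\right) \left(- \frac{1}{15784}\right) = \left(-4 + \left(-11 + 4\right)^{2} + 19 \left(-11 + 4\right)\right) \left(- \frac{1}{15784}\right) = \left(-4 + \left(-7\right)^{2} + 19 \left(-7\right)\right) \left(- \frac{1}{15784}\right) = \left(-4 + 49 - 133\right) \left(- \frac{1}{15784}\right) = \left(-88\right) \left(- \frac{1}{15784}\right) = \frac{11}{1973}$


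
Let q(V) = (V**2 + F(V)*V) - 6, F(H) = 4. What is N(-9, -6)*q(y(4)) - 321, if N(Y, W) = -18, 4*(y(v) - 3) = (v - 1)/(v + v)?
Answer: -311313/512 ≈ -608.03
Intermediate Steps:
y(v) = 3 + (-1 + v)/(8*v) (y(v) = 3 + ((v - 1)/(v + v))/4 = 3 + ((-1 + v)/((2*v)))/4 = 3 + ((-1 + v)*(1/(2*v)))/4 = 3 + ((-1 + v)/(2*v))/4 = 3 + (-1 + v)/(8*v))
q(V) = -6 + V**2 + 4*V (q(V) = (V**2 + 4*V) - 6 = -6 + V**2 + 4*V)
N(-9, -6)*q(y(4)) - 321 = -18*(-6 + ((1/8)*(-1 + 25*4)/4)**2 + 4*((1/8)*(-1 + 25*4)/4)) - 321 = -18*(-6 + ((1/8)*(1/4)*(-1 + 100))**2 + 4*((1/8)*(1/4)*(-1 + 100))) - 321 = -18*(-6 + ((1/8)*(1/4)*99)**2 + 4*((1/8)*(1/4)*99)) - 321 = -18*(-6 + (99/32)**2 + 4*(99/32)) - 321 = -18*(-6 + 9801/1024 + 99/8) - 321 = -18*16329/1024 - 321 = -146961/512 - 321 = -311313/512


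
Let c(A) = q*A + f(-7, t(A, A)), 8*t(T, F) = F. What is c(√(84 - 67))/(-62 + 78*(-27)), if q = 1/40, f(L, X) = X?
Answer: -3*√17/43360 ≈ -0.00028527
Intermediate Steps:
t(T, F) = F/8
q = 1/40 ≈ 0.025000
c(A) = 3*A/20 (c(A) = A/40 + A/8 = 3*A/20)
c(√(84 - 67))/(-62 + 78*(-27)) = (3*√(84 - 67)/20)/(-62 + 78*(-27)) = (3*√17/20)/(-62 - 2106) = (3*√17/20)/(-2168) = (3*√17/20)*(-1/2168) = -3*√17/43360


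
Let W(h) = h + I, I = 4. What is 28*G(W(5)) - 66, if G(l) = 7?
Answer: 130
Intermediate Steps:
W(h) = 4 + h (W(h) = h + 4 = 4 + h)
28*G(W(5)) - 66 = 28*7 - 66 = 196 - 66 = 130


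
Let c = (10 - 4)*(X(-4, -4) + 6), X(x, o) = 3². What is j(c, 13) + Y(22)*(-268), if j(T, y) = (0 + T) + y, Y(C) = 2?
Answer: -433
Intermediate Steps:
X(x, o) = 9
c = 90 (c = (10 - 4)*(9 + 6) = 6*15 = 90)
j(T, y) = T + y
j(c, 13) + Y(22)*(-268) = (90 + 13) + 2*(-268) = 103 - 536 = -433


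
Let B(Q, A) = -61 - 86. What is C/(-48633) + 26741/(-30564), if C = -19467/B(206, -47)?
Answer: -3043932733/3468311028 ≈ -0.87764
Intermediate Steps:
B(Q, A) = -147
C = 927/7 (C = -19467/(-147) = -19467*(-1/147) = 927/7 ≈ 132.43)
C/(-48633) + 26741/(-30564) = (927/7)/(-48633) + 26741/(-30564) = (927/7)*(-1/48633) + 26741*(-1/30564) = -309/113477 - 26741/30564 = -3043932733/3468311028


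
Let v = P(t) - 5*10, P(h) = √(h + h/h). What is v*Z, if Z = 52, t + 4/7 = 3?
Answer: -2600 + 104*√42/7 ≈ -2503.7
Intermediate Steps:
t = 17/7 (t = -4/7 + 3 = 17/7 ≈ 2.4286)
P(h) = √(1 + h) (P(h) = √(h + 1) = √(1 + h))
v = -50 + 2*√42/7 (v = √(1 + 17/7) - 5*10 = √(24/7) - 50 = 2*√42/7 - 50 = -50 + 2*√42/7 ≈ -48.148)
v*Z = (-50 + 2*√42/7)*52 = -2600 + 104*√42/7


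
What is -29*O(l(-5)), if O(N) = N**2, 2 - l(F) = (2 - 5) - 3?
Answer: -1856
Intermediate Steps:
l(F) = 8 (l(F) = 2 - ((2 - 5) - 3) = 2 - (-3 - 3) = 2 - 1*(-6) = 2 + 6 = 8)
-29*O(l(-5)) = -29*8**2 = -29*64 = -1856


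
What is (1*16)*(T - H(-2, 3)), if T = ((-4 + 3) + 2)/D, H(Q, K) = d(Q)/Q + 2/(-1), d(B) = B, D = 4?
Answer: 20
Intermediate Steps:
H(Q, K) = -1 (H(Q, K) = Q/Q + 2/(-1) = 1 + 2*(-1) = 1 - 2 = -1)
T = ¼ (T = ((-4 + 3) + 2)/4 = (-1 + 2)*(¼) = 1*(¼) = ¼ ≈ 0.25000)
(1*16)*(T - H(-2, 3)) = (1*16)*(¼ - 1*(-1)) = 16*(¼ + 1) = 16*(5/4) = 20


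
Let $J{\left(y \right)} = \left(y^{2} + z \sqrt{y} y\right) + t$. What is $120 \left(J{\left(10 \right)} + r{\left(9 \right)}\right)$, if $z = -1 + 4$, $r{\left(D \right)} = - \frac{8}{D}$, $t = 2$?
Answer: $\frac{36400}{3} + 3600 \sqrt{10} \approx 23518.0$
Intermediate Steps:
$z = 3$
$J{\left(y \right)} = 2 + y^{2} + 3 y^{\frac{3}{2}}$ ($J{\left(y \right)} = \left(y^{2} + 3 \sqrt{y} y\right) + 2 = \left(y^{2} + 3 y^{\frac{3}{2}}\right) + 2 = 2 + y^{2} + 3 y^{\frac{3}{2}}$)
$120 \left(J{\left(10 \right)} + r{\left(9 \right)}\right) = 120 \left(\left(2 + 10^{2} + 3 \cdot 10^{\frac{3}{2}}\right) - \frac{8}{9}\right) = 120 \left(\left(2 + 100 + 3 \cdot 10 \sqrt{10}\right) - \frac{8}{9}\right) = 120 \left(\left(2 + 100 + 30 \sqrt{10}\right) - \frac{8}{9}\right) = 120 \left(\left(102 + 30 \sqrt{10}\right) - \frac{8}{9}\right) = 120 \left(\frac{910}{9} + 30 \sqrt{10}\right) = \frac{36400}{3} + 3600 \sqrt{10}$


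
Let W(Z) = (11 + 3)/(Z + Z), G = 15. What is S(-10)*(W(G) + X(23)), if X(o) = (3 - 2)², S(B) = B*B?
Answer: 440/3 ≈ 146.67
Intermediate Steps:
S(B) = B²
X(o) = 1 (X(o) = 1² = 1)
W(Z) = 7/Z (W(Z) = 14/((2*Z)) = 14*(1/(2*Z)) = 7/Z)
S(-10)*(W(G) + X(23)) = (-10)²*(7/15 + 1) = 100*(7*(1/15) + 1) = 100*(7/15 + 1) = 100*(22/15) = 440/3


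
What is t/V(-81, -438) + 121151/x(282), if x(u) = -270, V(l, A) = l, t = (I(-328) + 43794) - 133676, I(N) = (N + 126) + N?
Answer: 540667/810 ≈ 667.49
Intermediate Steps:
I(N) = 126 + 2*N (I(N) = (126 + N) + N = 126 + 2*N)
t = -90412 (t = ((126 + 2*(-328)) + 43794) - 133676 = ((126 - 656) + 43794) - 133676 = (-530 + 43794) - 133676 = 43264 - 133676 = -90412)
t/V(-81, -438) + 121151/x(282) = -90412/(-81) + 121151/(-270) = -90412*(-1/81) + 121151*(-1/270) = 90412/81 - 121151/270 = 540667/810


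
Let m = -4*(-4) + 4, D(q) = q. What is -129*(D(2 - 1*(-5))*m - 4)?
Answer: -17544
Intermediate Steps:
m = 20 (m = 16 + 4 = 20)
-129*(D(2 - 1*(-5))*m - 4) = -129*((2 - 1*(-5))*20 - 4) = -129*((2 + 5)*20 - 4) = -129*(7*20 - 4) = -129*(140 - 4) = -129*136 = -17544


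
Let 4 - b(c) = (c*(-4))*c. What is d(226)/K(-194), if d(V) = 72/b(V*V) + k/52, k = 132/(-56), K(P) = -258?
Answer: 28696331179/163329106902416 ≈ 0.00017570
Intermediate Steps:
k = -33/14 (k = 132*(-1/56) = -33/14 ≈ -2.3571)
b(c) = 4 + 4*c² (b(c) = 4 - c*(-4)*c = 4 - (-4*c)*c = 4 - (-4)*c² = 4 + 4*c²)
d(V) = -33/728 + 72/(4 + 4*V⁴) (d(V) = 72/(4 + 4*(V*V)²) - 33/14/52 = 72/(4 + 4*(V²)²) - 33/14*1/52 = 72/(4 + 4*V⁴) - 33/728 = -33/728 + 72/(4 + 4*V⁴))
d(226)/K(-194) = (3*(4357 - 11*226⁴)/(728*(1 + 226⁴)))/(-258) = (3*(4357 - 11*2608757776)/(728*(1 + 2608757776)))*(-1/258) = ((3/728)*(4357 - 28696335536)/2608757777)*(-1/258) = ((3/728)*(1/2608757777)*(-28696331179))*(-1/258) = -86088993537/1899175661656*(-1/258) = 28696331179/163329106902416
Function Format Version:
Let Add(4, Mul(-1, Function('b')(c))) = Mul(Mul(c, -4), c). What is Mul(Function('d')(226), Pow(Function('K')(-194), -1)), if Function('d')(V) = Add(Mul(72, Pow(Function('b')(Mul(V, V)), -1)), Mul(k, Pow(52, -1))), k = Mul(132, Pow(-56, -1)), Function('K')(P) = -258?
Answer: Rational(28696331179, 163329106902416) ≈ 0.00017570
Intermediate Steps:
k = Rational(-33, 14) (k = Mul(132, Rational(-1, 56)) = Rational(-33, 14) ≈ -2.3571)
Function('b')(c) = Add(4, Mul(4, Pow(c, 2))) (Function('b')(c) = Add(4, Mul(-1, Mul(Mul(c, -4), c))) = Add(4, Mul(-1, Mul(Mul(-4, c), c))) = Add(4, Mul(-1, Mul(-4, Pow(c, 2)))) = Add(4, Mul(4, Pow(c, 2))))
Function('d')(V) = Add(Rational(-33, 728), Mul(72, Pow(Add(4, Mul(4, Pow(V, 4))), -1))) (Function('d')(V) = Add(Mul(72, Pow(Add(4, Mul(4, Pow(Mul(V, V), 2))), -1)), Mul(Rational(-33, 14), Pow(52, -1))) = Add(Mul(72, Pow(Add(4, Mul(4, Pow(Pow(V, 2), 2))), -1)), Mul(Rational(-33, 14), Rational(1, 52))) = Add(Mul(72, Pow(Add(4, Mul(4, Pow(V, 4))), -1)), Rational(-33, 728)) = Add(Rational(-33, 728), Mul(72, Pow(Add(4, Mul(4, Pow(V, 4))), -1))))
Mul(Function('d')(226), Pow(Function('K')(-194), -1)) = Mul(Mul(Rational(3, 728), Pow(Add(1, Pow(226, 4)), -1), Add(4357, Mul(-11, Pow(226, 4)))), Pow(-258, -1)) = Mul(Mul(Rational(3, 728), Pow(Add(1, 2608757776), -1), Add(4357, Mul(-11, 2608757776))), Rational(-1, 258)) = Mul(Mul(Rational(3, 728), Pow(2608757777, -1), Add(4357, -28696335536)), Rational(-1, 258)) = Mul(Mul(Rational(3, 728), Rational(1, 2608757777), -28696331179), Rational(-1, 258)) = Mul(Rational(-86088993537, 1899175661656), Rational(-1, 258)) = Rational(28696331179, 163329106902416)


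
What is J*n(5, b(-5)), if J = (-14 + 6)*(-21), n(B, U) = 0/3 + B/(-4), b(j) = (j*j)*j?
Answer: -210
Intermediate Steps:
b(j) = j**3 (b(j) = j**2*j = j**3)
n(B, U) = -B/4 (n(B, U) = 0*(1/3) + B*(-1/4) = 0 - B/4 = -B/4)
J = 168 (J = -8*(-21) = 168)
J*n(5, b(-5)) = 168*(-1/4*5) = 168*(-5/4) = -210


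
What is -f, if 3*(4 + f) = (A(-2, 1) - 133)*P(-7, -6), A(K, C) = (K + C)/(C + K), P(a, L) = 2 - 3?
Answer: -40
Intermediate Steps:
P(a, L) = -1
A(K, C) = 1 (A(K, C) = (C + K)/(C + K) = 1)
f = 40 (f = -4 + ((1 - 133)*(-1))/3 = -4 + (-132*(-1))/3 = -4 + (1/3)*132 = -4 + 44 = 40)
-f = -1*40 = -40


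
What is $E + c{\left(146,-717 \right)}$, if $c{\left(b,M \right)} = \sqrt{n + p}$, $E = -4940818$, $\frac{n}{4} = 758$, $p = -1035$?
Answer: $-4940818 + \sqrt{1997} \approx -4.9408 \cdot 10^{6}$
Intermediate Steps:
$n = 3032$ ($n = 4 \cdot 758 = 3032$)
$c{\left(b,M \right)} = \sqrt{1997}$ ($c{\left(b,M \right)} = \sqrt{3032 - 1035} = \sqrt{1997}$)
$E + c{\left(146,-717 \right)} = -4940818 + \sqrt{1997}$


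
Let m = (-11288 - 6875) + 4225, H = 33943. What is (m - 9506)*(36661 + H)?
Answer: -1655240176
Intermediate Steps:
m = -13938 (m = -18163 + 4225 = -13938)
(m - 9506)*(36661 + H) = (-13938 - 9506)*(36661 + 33943) = -23444*70604 = -1655240176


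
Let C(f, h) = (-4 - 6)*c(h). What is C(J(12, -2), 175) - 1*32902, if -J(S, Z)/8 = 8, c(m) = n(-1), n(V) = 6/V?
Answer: -32842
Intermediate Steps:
c(m) = -6 (c(m) = 6/(-1) = 6*(-1) = -6)
J(S, Z) = -64 (J(S, Z) = -8*8 = -64)
C(f, h) = 60 (C(f, h) = (-4 - 6)*(-6) = -10*(-6) = 60)
C(J(12, -2), 175) - 1*32902 = 60 - 1*32902 = 60 - 32902 = -32842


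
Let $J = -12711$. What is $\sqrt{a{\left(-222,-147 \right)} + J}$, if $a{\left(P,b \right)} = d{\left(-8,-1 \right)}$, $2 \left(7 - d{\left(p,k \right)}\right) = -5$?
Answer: $\frac{i \sqrt{50806}}{2} \approx 112.7 i$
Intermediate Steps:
$d{\left(p,k \right)} = \frac{19}{2}$ ($d{\left(p,k \right)} = 7 - - \frac{5}{2} = 7 + \frac{5}{2} = \frac{19}{2}$)
$a{\left(P,b \right)} = \frac{19}{2}$
$\sqrt{a{\left(-222,-147 \right)} + J} = \sqrt{\frac{19}{2} - 12711} = \sqrt{- \frac{25403}{2}} = \frac{i \sqrt{50806}}{2}$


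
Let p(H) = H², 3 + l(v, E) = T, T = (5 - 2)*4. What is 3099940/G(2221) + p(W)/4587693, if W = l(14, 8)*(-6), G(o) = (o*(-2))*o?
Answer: -2365467451618/7543453375271 ≈ -0.31358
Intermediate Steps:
T = 12 (T = 3*4 = 12)
l(v, E) = 9 (l(v, E) = -3 + 12 = 9)
G(o) = -2*o² (G(o) = (-2*o)*o = -2*o²)
W = -54 (W = 9*(-6) = -54)
3099940/G(2221) + p(W)/4587693 = 3099940/((-2*2221²)) + (-54)²/4587693 = 3099940/((-2*4932841)) + 2916*(1/4587693) = 3099940/(-9865682) + 972/1529231 = 3099940*(-1/9865682) + 972/1529231 = -1549970/4932841 + 972/1529231 = -2365467451618/7543453375271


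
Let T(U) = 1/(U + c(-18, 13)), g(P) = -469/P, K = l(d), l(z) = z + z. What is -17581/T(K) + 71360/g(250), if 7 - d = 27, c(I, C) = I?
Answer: 460398362/469 ≈ 9.8166e+5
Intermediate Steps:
d = -20 (d = 7 - 1*27 = 7 - 27 = -20)
l(z) = 2*z
K = -40 (K = 2*(-20) = -40)
T(U) = 1/(-18 + U) (T(U) = 1/(U - 18) = 1/(-18 + U))
-17581/T(K) + 71360/g(250) = -17581/(1/(-18 - 40)) + 71360/((-469/250)) = -17581/(1/(-58)) + 71360/((-469*1/250)) = -17581/(-1/58) + 71360/(-469/250) = -17581*(-58) + 71360*(-250/469) = 1019698 - 17840000/469 = 460398362/469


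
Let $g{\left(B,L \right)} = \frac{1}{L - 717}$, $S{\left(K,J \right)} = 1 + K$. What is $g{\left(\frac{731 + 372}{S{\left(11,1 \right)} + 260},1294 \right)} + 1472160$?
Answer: $\frac{849436321}{577} \approx 1.4722 \cdot 10^{6}$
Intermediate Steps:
$g{\left(B,L \right)} = \frac{1}{-717 + L}$
$g{\left(\frac{731 + 372}{S{\left(11,1 \right)} + 260},1294 \right)} + 1472160 = \frac{1}{-717 + 1294} + 1472160 = \frac{1}{577} + 1472160 = \frac{849436321}{577}$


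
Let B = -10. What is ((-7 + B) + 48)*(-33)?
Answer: -1023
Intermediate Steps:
((-7 + B) + 48)*(-33) = ((-7 - 10) + 48)*(-33) = (-17 + 48)*(-33) = 31*(-33) = -1023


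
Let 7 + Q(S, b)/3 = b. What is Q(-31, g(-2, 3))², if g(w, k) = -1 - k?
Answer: 1089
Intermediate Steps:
Q(S, b) = -21 + 3*b
Q(-31, g(-2, 3))² = (-21 + 3*(-1 - 1*3))² = (-21 + 3*(-1 - 3))² = (-21 + 3*(-4))² = (-21 - 12)² = (-33)² = 1089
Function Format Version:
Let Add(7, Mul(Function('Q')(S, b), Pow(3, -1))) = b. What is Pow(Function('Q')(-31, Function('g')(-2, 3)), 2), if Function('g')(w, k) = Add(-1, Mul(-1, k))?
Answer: 1089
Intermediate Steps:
Function('Q')(S, b) = Add(-21, Mul(3, b))
Pow(Function('Q')(-31, Function('g')(-2, 3)), 2) = Pow(Add(-21, Mul(3, Add(-1, Mul(-1, 3)))), 2) = Pow(Add(-21, Mul(3, Add(-1, -3))), 2) = Pow(Add(-21, Mul(3, -4)), 2) = Pow(Add(-21, -12), 2) = Pow(-33, 2) = 1089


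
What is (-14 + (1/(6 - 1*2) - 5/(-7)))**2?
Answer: 133225/784 ≈ 169.93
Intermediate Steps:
(-14 + (1/(6 - 1*2) - 5/(-7)))**2 = (-14 + (1/(6 - 2) - 5*(-1/7)))**2 = (-14 + (1/4 + 5/7))**2 = (-14 + 27/28)**2 = (-365/28)**2 = 133225/784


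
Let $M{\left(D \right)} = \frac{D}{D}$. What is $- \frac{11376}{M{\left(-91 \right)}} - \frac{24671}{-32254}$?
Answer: $- \frac{366896833}{32254} \approx -11375.0$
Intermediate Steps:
$M{\left(D \right)} = 1$
$- \frac{11376}{M{\left(-91 \right)}} - \frac{24671}{-32254} = - \frac{11376}{1} - \frac{24671}{-32254} = \left(-11376\right) 1 - - \frac{24671}{32254} = -11376 + \frac{24671}{32254} = - \frac{366896833}{32254}$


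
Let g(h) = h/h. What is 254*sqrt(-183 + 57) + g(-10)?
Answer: 1 + 762*I*sqrt(14) ≈ 1.0 + 2851.1*I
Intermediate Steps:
g(h) = 1
254*sqrt(-183 + 57) + g(-10) = 254*sqrt(-183 + 57) + 1 = 254*sqrt(-126) + 1 = 254*(3*I*sqrt(14)) + 1 = 762*I*sqrt(14) + 1 = 1 + 762*I*sqrt(14)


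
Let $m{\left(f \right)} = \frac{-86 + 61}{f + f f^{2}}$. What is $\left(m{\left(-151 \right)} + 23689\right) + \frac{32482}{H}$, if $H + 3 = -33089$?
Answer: $\frac{337374030667964}{14242391423} \approx 23688.0$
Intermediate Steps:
$H = -33092$ ($H = -3 - 33089 = -33092$)
$m{\left(f \right)} = - \frac{25}{f + f^{3}}$
$\left(m{\left(-151 \right)} + 23689\right) + \frac{32482}{H} = \left(- \frac{25}{-151 + \left(-151\right)^{3}} + 23689\right) + \frac{32482}{-33092} = \left(- \frac{25}{-151 - 3442951} + 23689\right) + 32482 \left(- \frac{1}{33092}\right) = \left(- \frac{25}{-3443102} + 23689\right) - \frac{16241}{16546} = \left(\left(-25\right) \left(- \frac{1}{3443102}\right) + 23689\right) - \frac{16241}{16546} = \left(\frac{25}{3443102} + 23689\right) - \frac{16241}{16546} = \frac{81563643303}{3443102} - \frac{16241}{16546} = \frac{337374030667964}{14242391423}$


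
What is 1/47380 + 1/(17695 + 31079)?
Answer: 48077/1155456060 ≈ 4.1609e-5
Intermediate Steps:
1/47380 + 1/(17695 + 31079) = 1/47380 + 1/48774 = 48077/1155456060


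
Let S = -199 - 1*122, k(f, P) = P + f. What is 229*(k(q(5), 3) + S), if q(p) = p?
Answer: -71677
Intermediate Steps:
S = -321 (S = -199 - 122 = -321)
229*(k(q(5), 3) + S) = 229*((3 + 5) - 321) = 229*(8 - 321) = 229*(-313) = -71677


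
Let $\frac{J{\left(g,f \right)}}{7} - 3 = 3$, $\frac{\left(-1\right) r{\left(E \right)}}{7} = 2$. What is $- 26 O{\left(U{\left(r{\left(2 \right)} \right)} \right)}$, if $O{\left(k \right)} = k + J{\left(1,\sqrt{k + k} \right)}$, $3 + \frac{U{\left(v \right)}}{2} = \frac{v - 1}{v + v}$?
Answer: $- \frac{6747}{7} \approx -963.86$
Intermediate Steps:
$r{\left(E \right)} = -14$ ($r{\left(E \right)} = \left(-7\right) 2 = -14$)
$J{\left(g,f \right)} = 42$ ($J{\left(g,f \right)} = 21 + 7 \cdot 3 = 21 + 21 = 42$)
$U{\left(v \right)} = -6 + \frac{-1 + v}{v}$ ($U{\left(v \right)} = -6 + 2 \frac{v - 1}{v + v} = -6 + 2 \frac{-1 + v}{2 v} = -6 + \frac{-1 + v}{v}$)
$O{\left(k \right)} = 42 + k$ ($O{\left(k \right)} = k + 42 = 42 + k$)
$- 26 O{\left(U{\left(r{\left(2 \right)} \right)} \right)} = - 26 \left(42 - \frac{69}{14}\right) = \left(-26\right) \frac{519}{14} = - \frac{6747}{7}$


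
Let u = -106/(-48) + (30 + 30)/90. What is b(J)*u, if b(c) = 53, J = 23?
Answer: 1219/8 ≈ 152.38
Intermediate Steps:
u = 23/8 (u = -106*(-1/48) + 60*(1/90) = 53/24 + ⅔ = 23/8 ≈ 2.8750)
b(J)*u = 53*(23/8) = 1219/8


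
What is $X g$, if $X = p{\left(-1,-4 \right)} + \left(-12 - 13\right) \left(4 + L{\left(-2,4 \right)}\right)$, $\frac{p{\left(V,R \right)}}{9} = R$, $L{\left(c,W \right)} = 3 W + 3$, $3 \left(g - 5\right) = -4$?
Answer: $- \frac{5621}{3} \approx -1873.7$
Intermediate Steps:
$g = \frac{11}{3}$ ($g = 5 + \frac{1}{3} \left(-4\right) = 5 - \frac{4}{3} = \frac{11}{3} \approx 3.6667$)
$L{\left(c,W \right)} = 3 + 3 W$
$p{\left(V,R \right)} = 9 R$
$X = -511$ ($X = 9 \left(-4\right) + \left(-12 - 13\right) \left(4 + \left(3 + 3 \cdot 4\right)\right) = -36 - 25 \left(4 + \left(3 + 12\right)\right) = -36 - 25 \left(4 + 15\right) = -36 - 475 = -511$)
$X g = \left(-511\right) \frac{11}{3} = - \frac{5621}{3}$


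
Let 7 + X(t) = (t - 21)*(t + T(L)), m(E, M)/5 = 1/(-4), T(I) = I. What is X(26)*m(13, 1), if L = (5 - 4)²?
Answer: -160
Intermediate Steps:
L = 1 (L = 1² = 1)
m(E, M) = -5/4 (m(E, M) = 5/(-4) = 5*(-¼) = -5/4)
X(t) = -7 + (1 + t)*(-21 + t) (X(t) = -7 + (t - 21)*(t + 1) = -7 + (-21 + t)*(1 + t) = -7 + (1 + t)*(-21 + t))
X(26)*m(13, 1) = (-28 + 26² - 20*26)*(-5/4) = (-28 + 676 - 520)*(-5/4) = 128*(-5/4) = -160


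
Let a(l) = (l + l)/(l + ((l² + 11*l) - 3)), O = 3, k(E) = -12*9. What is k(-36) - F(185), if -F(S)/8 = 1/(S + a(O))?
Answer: -17489/162 ≈ -107.96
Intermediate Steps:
k(E) = -108
a(l) = 2*l/(-3 + l² + 12*l) (a(l) = (2*l)/(l + (-3 + l² + 11*l)) = (2*l)/(-3 + l² + 12*l) = 2*l/(-3 + l² + 12*l))
F(S) = -8/(⅐ + S) (F(S) = -8/(S + 2*3/(-3 + 3² + 12*3)) = -8/(S + 2*3/(-3 + 9 + 36)) = -8/(S + 2*3/42) = -8/(S + 2*3*(1/42)) = -8/(S + ⅐) = -8/(⅐ + S))
k(-36) - F(185) = -108 - (-56)/(1 + 7*185) = -108 - (-56)/(1 + 1295) = -108 - (-56)/1296 = -108 - 1*(-7/162) = -108 + 7/162 = -17489/162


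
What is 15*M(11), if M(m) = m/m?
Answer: 15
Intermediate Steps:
M(m) = 1
15*M(11) = 15*1 = 15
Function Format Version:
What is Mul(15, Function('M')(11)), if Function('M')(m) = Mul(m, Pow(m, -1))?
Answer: 15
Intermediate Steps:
Function('M')(m) = 1
Mul(15, Function('M')(11)) = Mul(15, 1) = 15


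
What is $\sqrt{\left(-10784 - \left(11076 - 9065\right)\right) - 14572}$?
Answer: $i \sqrt{27367} \approx 165.43 i$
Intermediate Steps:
$\sqrt{\left(-10784 - \left(11076 - 9065\right)\right) - 14572} = \sqrt{\left(-10784 - 2011\right) - 14572} = \sqrt{-12795 - 14572} = \sqrt{-27367} = i \sqrt{27367}$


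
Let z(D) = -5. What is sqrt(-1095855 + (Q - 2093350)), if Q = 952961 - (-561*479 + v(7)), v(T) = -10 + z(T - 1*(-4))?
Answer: I*sqrt(1967510) ≈ 1402.7*I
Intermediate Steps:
v(T) = -15 (v(T) = -10 - 5 = -15)
Q = 1221695 (Q = 952961 - (-561*479 - 15) = 952961 - (-268719 - 15) = 952961 - 1*(-268734) = 952961 + 268734 = 1221695)
sqrt(-1095855 + (Q - 2093350)) = sqrt(-1095855 + (1221695 - 2093350)) = sqrt(-1095855 - 871655) = sqrt(-1967510) = I*sqrt(1967510)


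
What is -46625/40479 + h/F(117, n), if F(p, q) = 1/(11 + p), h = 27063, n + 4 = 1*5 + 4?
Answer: 140221800031/40479 ≈ 3.4641e+6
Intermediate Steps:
n = 5 (n = -4 + (1*5 + 4) = -4 + (5 + 4) = -4 + 9 = 5)
-46625/40479 + h/F(117, n) = -46625/40479 + 27063/(1/(11 + 117)) = -46625*1/40479 + 27063/(1/128) = -46625/40479 + 27063/(1/128) = -46625/40479 + 27063*128 = -46625/40479 + 3464064 = 140221800031/40479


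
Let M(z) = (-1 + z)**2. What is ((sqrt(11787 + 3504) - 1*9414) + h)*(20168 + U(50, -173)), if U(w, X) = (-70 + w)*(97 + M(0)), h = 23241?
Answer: 251762016 + 54624*sqrt(1699) ≈ 2.5401e+8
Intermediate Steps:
U(w, X) = -6860 + 98*w (U(w, X) = (-70 + w)*(97 + (-1 + 0)**2) = (-70 + w)*(97 + (-1)**2) = (-70 + w)*(97 + 1) = (-70 + w)*98 = -6860 + 98*w)
((sqrt(11787 + 3504) - 1*9414) + h)*(20168 + U(50, -173)) = ((sqrt(11787 + 3504) - 1*9414) + 23241)*(20168 + (-6860 + 98*50)) = ((sqrt(15291) - 9414) + 23241)*(20168 + (-6860 + 4900)) = ((3*sqrt(1699) - 9414) + 23241)*(20168 - 1960) = ((-9414 + 3*sqrt(1699)) + 23241)*18208 = (13827 + 3*sqrt(1699))*18208 = 251762016 + 54624*sqrt(1699)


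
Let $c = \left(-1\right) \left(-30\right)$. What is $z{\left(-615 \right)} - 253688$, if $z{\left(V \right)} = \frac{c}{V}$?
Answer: $- \frac{10401210}{41} \approx -2.5369 \cdot 10^{5}$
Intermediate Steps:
$c = 30$
$z{\left(V \right)} = \frac{30}{V}$
$z{\left(-615 \right)} - 253688 = \frac{30}{-615} - 253688 = 30 \left(- \frac{1}{615}\right) - 253688 = - \frac{2}{41} - 253688 = - \frac{10401210}{41}$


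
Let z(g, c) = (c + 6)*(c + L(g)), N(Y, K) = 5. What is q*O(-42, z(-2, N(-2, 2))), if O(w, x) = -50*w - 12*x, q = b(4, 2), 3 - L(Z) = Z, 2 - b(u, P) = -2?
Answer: 3120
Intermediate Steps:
b(u, P) = 4 (b(u, P) = 2 - 1*(-2) = 2 + 2 = 4)
L(Z) = 3 - Z
q = 4
z(g, c) = (6 + c)*(3 + c - g) (z(g, c) = (c + 6)*(c + (3 - g)) = (6 + c)*(3 + c - g))
q*O(-42, z(-2, N(-2, 2))) = 4*(-50*(-42) - 12*(18 + 5**2 - 6*(-2) + 9*5 - 1*5*(-2))) = 4*(2100 - 12*(18 + 25 + 12 + 45 + 10)) = 4*(2100 - 12*110) = 4*(2100 - 1320) = 4*780 = 3120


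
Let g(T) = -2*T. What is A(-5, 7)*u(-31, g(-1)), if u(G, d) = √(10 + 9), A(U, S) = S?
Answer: 7*√19 ≈ 30.512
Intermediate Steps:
u(G, d) = √19
A(-5, 7)*u(-31, g(-1)) = 7*√19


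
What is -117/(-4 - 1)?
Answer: 117/5 ≈ 23.400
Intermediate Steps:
-117/(-4 - 1) = -117/(-5) = -1/5*(-117) = 117/5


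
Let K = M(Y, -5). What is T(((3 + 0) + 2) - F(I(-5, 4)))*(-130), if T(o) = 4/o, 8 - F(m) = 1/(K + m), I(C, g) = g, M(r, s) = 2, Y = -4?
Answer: 3120/17 ≈ 183.53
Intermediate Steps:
K = 2
F(m) = 8 - 1/(2 + m)
T(((3 + 0) + 2) - F(I(-5, 4)))*(-130) = (4/(((3 + 0) + 2) - (15 + 8*4)/(2 + 4)))*(-130) = (4/((3 + 2) - (15 + 32)/6))*(-130) = (4/(5 - 47/6))*(-130) = (4/(-17/6))*(-130) = (4*(-6/17))*(-130) = -24/17*(-130) = 3120/17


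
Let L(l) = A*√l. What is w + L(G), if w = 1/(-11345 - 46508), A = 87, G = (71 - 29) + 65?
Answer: -1/57853 + 87*√107 ≈ 899.93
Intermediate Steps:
G = 107 (G = 42 + 65 = 107)
w = -1/57853 (w = 1/(-57853) = -1/57853 ≈ -1.7285e-5)
L(l) = 87*√l
w + L(G) = -1/57853 + 87*√107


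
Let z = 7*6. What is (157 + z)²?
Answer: 39601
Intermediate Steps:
z = 42
(157 + z)² = (157 + 42)² = 199² = 39601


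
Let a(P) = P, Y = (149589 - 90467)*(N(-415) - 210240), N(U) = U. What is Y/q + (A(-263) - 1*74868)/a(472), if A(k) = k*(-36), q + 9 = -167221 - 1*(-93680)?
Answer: 73420507844/433945 ≈ 1.6919e+5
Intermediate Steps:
q = -73550 (q = -9 + (-167221 - 1*(-93680)) = -9 + (-167221 + 93680) = -9 - 73541 = -73550)
Y = -12454344910 (Y = (149589 - 90467)*(-415 - 210240) = 59122*(-210655) = -12454344910)
A(k) = -36*k
Y/q + (A(-263) - 1*74868)/a(472) = -12454344910/(-73550) + (-36*(-263) - 1*74868)/472 = -12454344910*(-1/73550) + (9468 - 74868)*(1/472) = 1245434491/7355 - 65400*1/472 = 1245434491/7355 - 8175/59 = 73420507844/433945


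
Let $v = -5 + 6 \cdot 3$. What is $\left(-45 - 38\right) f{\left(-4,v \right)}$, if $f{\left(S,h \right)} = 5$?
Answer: $-415$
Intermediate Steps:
$v = 13$ ($v = -5 + 18 = 13$)
$\left(-45 - 38\right) f{\left(-4,v \right)} = \left(-45 - 38\right) 5 = \left(-83\right) 5 = -415$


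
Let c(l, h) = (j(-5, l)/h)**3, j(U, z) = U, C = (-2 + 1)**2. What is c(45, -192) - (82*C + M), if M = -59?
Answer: -162791299/7077888 ≈ -23.000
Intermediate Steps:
C = 1 (C = (-1)**2 = 1)
c(l, h) = -125/h**3 (c(l, h) = (-5/h)**3 = -125/h**3)
c(45, -192) - (82*C + M) = -125/(-192)**3 - (82*1 - 59) = -125*(-1/7077888) - (82 - 59) = 125/7077888 - 1*23 = 125/7077888 - 23 = -162791299/7077888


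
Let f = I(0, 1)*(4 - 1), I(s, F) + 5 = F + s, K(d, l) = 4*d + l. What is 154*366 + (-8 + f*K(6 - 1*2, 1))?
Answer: 56152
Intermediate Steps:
K(d, l) = l + 4*d
I(s, F) = -5 + F + s (I(s, F) = -5 + (F + s) = -5 + F + s)
f = -12 (f = (-5 + 1 + 0)*(4 - 1) = -4*3 = -12)
154*366 + (-8 + f*K(6 - 1*2, 1)) = 154*366 + (-8 - 12*(1 + 4*(6 - 1*2))) = 56364 + (-8 - 12*(1 + 4*(6 - 2))) = 56364 + (-8 - 12*(1 + 4*4)) = 56364 + (-8 - 12*(1 + 16)) = 56364 + (-8 - 12*17) = 56364 + (-8 - 204) = 56364 - 212 = 56152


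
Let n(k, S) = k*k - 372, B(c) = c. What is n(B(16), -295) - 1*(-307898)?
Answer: 307782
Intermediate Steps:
n(k, S) = -372 + k**2 (n(k, S) = k**2 - 372 = -372 + k**2)
n(B(16), -295) - 1*(-307898) = (-372 + 16**2) - 1*(-307898) = (-372 + 256) + 307898 = -116 + 307898 = 307782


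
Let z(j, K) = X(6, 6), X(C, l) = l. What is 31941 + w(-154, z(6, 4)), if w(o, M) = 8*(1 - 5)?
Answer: 31909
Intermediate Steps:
z(j, K) = 6
w(o, M) = -32 (w(o, M) = 8*(-4) = -32)
31941 + w(-154, z(6, 4)) = 31941 - 32 = 31909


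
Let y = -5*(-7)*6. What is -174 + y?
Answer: 36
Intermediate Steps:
y = 210 (y = 35*6 = 210)
-174 + y = -174 + 210 = 36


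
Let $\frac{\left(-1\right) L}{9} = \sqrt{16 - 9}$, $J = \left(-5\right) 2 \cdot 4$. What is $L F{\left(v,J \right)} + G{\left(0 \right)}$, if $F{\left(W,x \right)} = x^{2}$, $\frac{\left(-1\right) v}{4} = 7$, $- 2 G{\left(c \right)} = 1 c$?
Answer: $- 14400 \sqrt{7} \approx -38099.0$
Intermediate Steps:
$G{\left(c \right)} = - \frac{c}{2}$ ($G{\left(c \right)} = - \frac{1 c}{2} = - \frac{c}{2}$)
$J = -40$ ($J = \left(-10\right) 4 = -40$)
$v = -28$ ($v = \left(-4\right) 7 = -28$)
$L = - 9 \sqrt{7}$ ($L = - 9 \sqrt{16 - 9} = - 9 \sqrt{7} \approx -23.812$)
$L F{\left(v,J \right)} + G{\left(0 \right)} = - 9 \sqrt{7} \left(-40\right)^{2} - 0 = - 9 \sqrt{7} \cdot 1600 + 0 = - 14400 \sqrt{7} + 0 = - 14400 \sqrt{7}$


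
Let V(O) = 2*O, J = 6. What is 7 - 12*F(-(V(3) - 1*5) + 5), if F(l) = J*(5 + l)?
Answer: -641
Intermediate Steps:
F(l) = 30 + 6*l (F(l) = 6*(5 + l) = 30 + 6*l)
7 - 12*F(-(V(3) - 1*5) + 5) = 7 - 12*(30 + 6*(-(2*3 - 1*5) + 5)) = 7 - 12*(30 + 6*(-(6 - 5) + 5)) = 7 - 12*(30 + 6*(-1*1 + 5)) = 7 - 12*(30 + 6*(-1 + 5)) = 7 - 12*(30 + 6*4) = 7 - 12*(30 + 24) = 7 - 12*54 = 7 - 648 = -641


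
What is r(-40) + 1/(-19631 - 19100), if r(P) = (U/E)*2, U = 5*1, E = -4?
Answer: -193657/77462 ≈ -2.5000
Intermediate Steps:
U = 5
r(P) = -5/2 (r(P) = (5/(-4))*2 = (5*(-¼))*2 = -5/4*2 = -5/2)
r(-40) + 1/(-19631 - 19100) = -5/2 + 1/(-19631 - 19100) = -5/2 + 1/(-38731) = -5/2 - 1/38731 = -193657/77462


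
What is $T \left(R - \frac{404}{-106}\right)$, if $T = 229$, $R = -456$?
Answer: $- \frac{5488214}{53} \approx -1.0355 \cdot 10^{5}$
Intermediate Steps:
$T \left(R - \frac{404}{-106}\right) = 229 \left(-456 - \frac{404}{-106}\right) = 229 \left(-456 - - \frac{202}{53}\right) = 229 \left(-456 + \frac{202}{53}\right) = 229 \left(- \frac{23966}{53}\right) = - \frac{5488214}{53}$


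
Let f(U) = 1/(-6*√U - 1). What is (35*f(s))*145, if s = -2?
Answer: 5075*I/(-I + 6*√2) ≈ -69.521 + 589.9*I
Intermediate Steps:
f(U) = 1/(-1 - 6*√U)
(35*f(s))*145 = (35*(-1/(1 + 6*√(-2))))*145 = (35*(-1/(1 + 6*(I*√2))))*145 = (35*(-1/(1 + 6*I*√2)))*145 = -35/(1 + 6*I*√2)*145 = -5075/(1 + 6*I*√2)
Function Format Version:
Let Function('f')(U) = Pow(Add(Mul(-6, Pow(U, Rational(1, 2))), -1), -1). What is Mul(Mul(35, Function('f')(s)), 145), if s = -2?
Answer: Mul(5075, I, Pow(Add(Mul(-1, I), Mul(6, Pow(2, Rational(1, 2)))), -1)) ≈ Add(-69.521, Mul(589.90, I))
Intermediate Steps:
Function('f')(U) = Pow(Add(-1, Mul(-6, Pow(U, Rational(1, 2)))), -1)
Mul(Mul(35, Function('f')(s)), 145) = Mul(Mul(35, Mul(-1, Pow(Add(1, Mul(6, Pow(-2, Rational(1, 2)))), -1))), 145) = Mul(Mul(35, Mul(-1, Pow(Add(1, Mul(6, Mul(I, Pow(2, Rational(1, 2))))), -1))), 145) = Mul(Mul(35, Mul(-1, Pow(Add(1, Mul(6, I, Pow(2, Rational(1, 2)))), -1))), 145) = Mul(Mul(-35, Pow(Add(1, Mul(6, I, Pow(2, Rational(1, 2)))), -1)), 145) = Mul(-5075, Pow(Add(1, Mul(6, I, Pow(2, Rational(1, 2)))), -1))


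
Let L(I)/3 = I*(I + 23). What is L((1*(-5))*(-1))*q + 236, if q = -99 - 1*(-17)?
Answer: -34204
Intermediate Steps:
L(I) = 3*I*(23 + I) (L(I) = 3*(I*(I + 23)) = 3*(I*(23 + I)) = 3*I*(23 + I))
q = -82 (q = -99 + 17 = -82)
L((1*(-5))*(-1))*q + 236 = (3*((1*(-5))*(-1))*(23 + (1*(-5))*(-1)))*(-82) + 236 = (3*(-5*(-1))*(23 - 5*(-1)))*(-82) + 236 = (3*5*(23 + 5))*(-82) + 236 = (3*5*28)*(-82) + 236 = 420*(-82) + 236 = -34440 + 236 = -34204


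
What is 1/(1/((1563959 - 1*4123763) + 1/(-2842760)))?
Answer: -7276908419041/2842760 ≈ -2.5598e+6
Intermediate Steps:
1/(1/((1563959 - 1*4123763) + 1/(-2842760))) = 1/(1/((1563959 - 4123763) - 1/2842760)) = 1/(1/(-2559804 - 1/2842760)) = 1/(1/(-7276908419041/2842760)) = 1/(-2842760/7276908419041) = -7276908419041/2842760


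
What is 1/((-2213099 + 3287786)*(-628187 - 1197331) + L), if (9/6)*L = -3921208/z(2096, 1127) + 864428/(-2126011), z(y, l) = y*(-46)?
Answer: -12811342286/25134065906802835774541 ≈ -5.0972e-13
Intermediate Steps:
z(y, l) = -46*y
L = 343882777135/12811342286 (L = 2*(-3921208/((-46*2096)) + 864428/(-2126011))/3 = 2*(-3921208/(-96416) + 864428*(-1/2126011))/3 = 2*(-3921208*(-1/96416) - 864428/2126011)/3 = 2*(490151/12052 - 864428/2126011)/3 = (2/3)*(1031648331405/25622684572) = 343882777135/12811342286 ≈ 26.842)
1/((-2213099 + 3287786)*(-628187 - 1197331) + L) = 1/((-2213099 + 3287786)*(-628187 - 1197331) + 343882777135/12811342286) = 1/(1074687*(-1825518) + 343882777135/12811342286) = 1/(-1961860462866 + 343882777135/12811342286) = 1/(-25134065906802835774541/12811342286) = -12811342286/25134065906802835774541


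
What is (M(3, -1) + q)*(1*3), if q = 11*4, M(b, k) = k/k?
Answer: 135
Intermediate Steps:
M(b, k) = 1
q = 44
(M(3, -1) + q)*(1*3) = (1 + 44)*(1*3) = 45*3 = 135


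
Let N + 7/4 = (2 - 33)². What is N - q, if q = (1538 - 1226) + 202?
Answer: 1781/4 ≈ 445.25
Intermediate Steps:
N = 3837/4 (N = -7/4 + (2 - 33)² = -7/4 + (-31)² = -7/4 + 961 = 3837/4 ≈ 959.25)
q = 514 (q = 312 + 202 = 514)
N - q = 3837/4 - 1*514 = 3837/4 - 514 = 1781/4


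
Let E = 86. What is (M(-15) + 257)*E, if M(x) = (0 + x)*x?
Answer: 41452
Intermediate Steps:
M(x) = x**2 (M(x) = x*x = x**2)
(M(-15) + 257)*E = ((-15)**2 + 257)*86 = (225 + 257)*86 = 482*86 = 41452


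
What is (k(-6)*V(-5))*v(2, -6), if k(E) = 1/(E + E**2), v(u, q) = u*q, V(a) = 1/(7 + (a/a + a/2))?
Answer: -4/55 ≈ -0.072727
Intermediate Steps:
V(a) = 1/(8 + a/2) (V(a) = 1/(7 + (1 + a*(1/2))) = 1/(7 + (1 + a/2)) = 1/(8 + a/2))
v(u, q) = q*u
(k(-6)*V(-5))*v(2, -6) = ((1/((-6)*(1 - 6)))*(2/(16 - 5)))*(-6*2) = ((-1/6/(-5))*(2/11))*(-12) = ((-1/6*(-1/5))*(2*(1/11)))*(-12) = ((1/30)*(2/11))*(-12) = (1/165)*(-12) = -4/55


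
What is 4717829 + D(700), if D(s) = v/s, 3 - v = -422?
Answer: 132099229/28 ≈ 4.7178e+6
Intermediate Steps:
v = 425 (v = 3 - 1*(-422) = 3 + 422 = 425)
D(s) = 425/s
4717829 + D(700) = 4717829 + 425/700 = 4717829 + 425*(1/700) = 4717829 + 17/28 = 132099229/28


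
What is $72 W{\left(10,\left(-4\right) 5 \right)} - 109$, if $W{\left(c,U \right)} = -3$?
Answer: $-325$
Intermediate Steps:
$72 W{\left(10,\left(-4\right) 5 \right)} - 109 = 72 \left(-3\right) - 109 = -216 - 109 = -325$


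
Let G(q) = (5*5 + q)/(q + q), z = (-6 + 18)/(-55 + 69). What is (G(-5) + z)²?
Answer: 64/49 ≈ 1.3061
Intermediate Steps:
z = 6/7 (z = 12/14 = 12*(1/14) = 6/7 ≈ 0.85714)
G(q) = (25 + q)/(2*q) (G(q) = (25 + q)/((2*q)) = (25 + q)*(1/(2*q)) = (25 + q)/(2*q))
(G(-5) + z)² = ((½)*(25 - 5)/(-5) + 6/7)² = ((½)*(-⅕)*20 + 6/7)² = (-2 + 6/7)² = (-8/7)² = 64/49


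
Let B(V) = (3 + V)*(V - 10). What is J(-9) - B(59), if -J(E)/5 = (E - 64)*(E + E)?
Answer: -9608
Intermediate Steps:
J(E) = -10*E*(-64 + E) (J(E) = -5*(E - 64)*(E + E) = -5*(-64 + E)*2*E = -10*E*(-64 + E))
B(V) = (-10 + V)*(3 + V) (B(V) = (3 + V)*(-10 + V) = (-10 + V)*(3 + V))
J(-9) - B(59) = 10*(-9)*(64 - 1*(-9)) - (-30 + 59² - 7*59) = 10*(-9)*(64 + 9) - (-30 + 3481 - 413) = 10*(-9)*73 - 1*3038 = -6570 - 3038 = -9608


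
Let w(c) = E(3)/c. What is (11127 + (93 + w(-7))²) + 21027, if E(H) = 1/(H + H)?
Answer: 71968681/1764 ≈ 40799.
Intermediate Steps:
E(H) = 1/(2*H)
w(c) = 1/(6*c) (w(c) = ((½)/3)/c = ((½)*(⅓))/c = 1/(6*c))
(11127 + (93 + w(-7))²) + 21027 = (11127 + (93 + (⅙)/(-7))²) + 21027 = (11127 + (93 + (⅙)*(-⅐))²) + 21027 = (11127 + (93 - 1/42)²) + 21027 = (11127 + (3905/42)²) + 21027 = (11127 + 15249025/1764) + 21027 = 34877053/1764 + 21027 = 71968681/1764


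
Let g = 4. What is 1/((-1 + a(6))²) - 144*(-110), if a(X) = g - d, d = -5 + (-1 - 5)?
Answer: 3104641/196 ≈ 15840.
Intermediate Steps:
d = -11 (d = -5 - 6 = -11)
a(X) = 15 (a(X) = 4 - 1*(-11) = 4 + 11 = 15)
1/((-1 + a(6))²) - 144*(-110) = 1/((-1 + 15)²) - 144*(-110) = 1/(14²) + 15840 = 1/196 + 15840 = 3104641/196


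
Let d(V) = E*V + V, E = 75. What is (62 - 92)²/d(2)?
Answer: 225/38 ≈ 5.9211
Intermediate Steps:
d(V) = 76*V (d(V) = 75*V + V = 76*V)
(62 - 92)²/d(2) = (62 - 92)²/((76*2)) = (-30)²/152 = 900*(1/152) = 225/38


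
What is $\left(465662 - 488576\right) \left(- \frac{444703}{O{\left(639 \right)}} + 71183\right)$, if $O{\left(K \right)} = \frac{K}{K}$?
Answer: $8558837280$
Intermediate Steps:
$O{\left(K \right)} = 1$
$\left(465662 - 488576\right) \left(- \frac{444703}{O{\left(639 \right)}} + 71183\right) = \left(465662 - 488576\right) \left(- \frac{444703}{1} + 71183\right) = - 22914 \left(\left(-444703\right) 1 + 71183\right) = - 22914 \left(-444703 + 71183\right) = \left(-22914\right) \left(-373520\right) = 8558837280$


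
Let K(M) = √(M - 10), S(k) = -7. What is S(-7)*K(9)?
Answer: -7*I ≈ -7.0*I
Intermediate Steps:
K(M) = √(-10 + M)
S(-7)*K(9) = -7*√(-10 + 9) = -7*I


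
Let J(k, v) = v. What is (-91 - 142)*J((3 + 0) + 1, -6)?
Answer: 1398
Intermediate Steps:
(-91 - 142)*J((3 + 0) + 1, -6) = (-91 - 142)*(-6) = -233*(-6) = 1398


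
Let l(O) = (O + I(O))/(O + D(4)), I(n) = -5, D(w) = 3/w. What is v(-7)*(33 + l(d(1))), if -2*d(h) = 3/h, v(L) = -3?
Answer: -125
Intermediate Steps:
d(h) = -3/(2*h)
l(O) = (-5 + O)/(3/4 + O) (l(O) = (O - 5)/(O + 3/4) = (-5 + O)/(O + 3*(1/4)) = (-5 + O)/(O + 3/4) = (-5 + O)/(3/4 + O))
v(-7)*(33 + l(d(1))) = -3*(33 + 4*(-5 - 3/2/1)/(3 + 4*(-3/2/1))) = -3*(33 + 4*(-5 - 3/2*1)/(3 + 4*(-3/2*1))) = -3*(33 + 4*(-5 - 3/2)/(3 + 4*(-3/2))) = -3*(33 + 4*(-13/2)/(3 - 6)) = -3*(33 + 4*(-13/2)/(-3)) = -3*(33 + 4*(-1/3)*(-13/2)) = -3*(33 + 26/3) = -3*125/3 = -125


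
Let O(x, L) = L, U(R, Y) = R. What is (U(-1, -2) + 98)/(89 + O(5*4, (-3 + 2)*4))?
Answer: 97/85 ≈ 1.1412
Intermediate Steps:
(U(-1, -2) + 98)/(89 + O(5*4, (-3 + 2)*4)) = (-1 + 98)/(89 + (-3 + 2)*4) = 97/(89 - 1*4) = 97/(89 - 4) = 97/85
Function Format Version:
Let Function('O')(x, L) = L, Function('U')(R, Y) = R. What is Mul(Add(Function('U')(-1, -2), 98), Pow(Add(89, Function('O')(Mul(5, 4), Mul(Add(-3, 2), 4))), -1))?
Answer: Rational(97, 85) ≈ 1.1412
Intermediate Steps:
Mul(Add(Function('U')(-1, -2), 98), Pow(Add(89, Function('O')(Mul(5, 4), Mul(Add(-3, 2), 4))), -1)) = Mul(Add(-1, 98), Pow(Add(89, Mul(Add(-3, 2), 4)), -1)) = Mul(97, Pow(Add(89, Mul(-1, 4)), -1)) = Mul(97, Pow(Add(89, -4), -1)) = Mul(97, Pow(85, -1)) = Mul(97, Rational(1, 85)) = Rational(97, 85)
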